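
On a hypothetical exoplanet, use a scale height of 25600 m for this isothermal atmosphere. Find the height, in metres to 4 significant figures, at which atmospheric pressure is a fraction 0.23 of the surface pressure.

z ≈ 37620 m

Set P/P₀ = exp(−z/H) = 0.23, so z = −H ln(0.23).
−ln(0.23) = 1.4697; z = 25600 × 1.4697 = 37624 m.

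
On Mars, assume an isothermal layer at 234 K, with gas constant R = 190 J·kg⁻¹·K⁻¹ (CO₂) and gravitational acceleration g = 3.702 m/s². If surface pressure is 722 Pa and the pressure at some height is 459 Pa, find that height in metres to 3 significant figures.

z ≈ 5440 m

Scale height: H = RT/g = 190 × 234 / 3.702 = 12010 m.
Invert the barometric formula: z = H ln(P₀/P).
P₀/P = 722/459 = 1.5730; ln(1.5730) = 0.45298.
z = 12010 × 0.45298 = 5440.3 m.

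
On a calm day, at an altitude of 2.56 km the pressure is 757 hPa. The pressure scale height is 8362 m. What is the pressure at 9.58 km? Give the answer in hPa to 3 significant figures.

Between two levels, P₂ = P₁ exp(−Δz/H) with Δz = z₂ − z₁.
Δz = 9580.0 − 2560.0 = 7020.0 m; Δz/H = 7020.0/8362.0 = 0.83951.
P₂ = 757 × exp(−0.83951) = 757 × 0.43192 = 326.96 hPa.

P ≈ 327 hPa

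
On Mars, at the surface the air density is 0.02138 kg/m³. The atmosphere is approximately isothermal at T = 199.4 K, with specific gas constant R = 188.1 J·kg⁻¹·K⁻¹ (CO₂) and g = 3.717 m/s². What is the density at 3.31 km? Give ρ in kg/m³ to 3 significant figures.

Scale height: H = RT/g = 188.1 × 199.4 / 3.717 = 10091 m.
In an isothermal atmosphere, density decays like pressure: ρ = ρ₀ exp(−z/H).
z/H = 3310.0/10091 = 0.32802; exp(−0.32802) = 0.72035.
ρ = 0.02138 × 0.72035 = 0.015401 kg/m³.

ρ ≈ 0.0154 kg/m³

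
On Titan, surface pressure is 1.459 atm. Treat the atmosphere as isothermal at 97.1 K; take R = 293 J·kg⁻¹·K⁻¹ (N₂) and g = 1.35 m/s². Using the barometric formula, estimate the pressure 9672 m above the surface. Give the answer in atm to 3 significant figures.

P ≈ 0.922 atm

Scale height: H = RT/g = 293 × 97.1 / 1.35 = 21074 m.
Barometric formula: P = P₀ exp(−z/H).
z/H = 9672.0/21074 = 0.45895; exp(−0.45895) = 0.63195.
P = 1.459 × 0.63195 = 0.92202 atm.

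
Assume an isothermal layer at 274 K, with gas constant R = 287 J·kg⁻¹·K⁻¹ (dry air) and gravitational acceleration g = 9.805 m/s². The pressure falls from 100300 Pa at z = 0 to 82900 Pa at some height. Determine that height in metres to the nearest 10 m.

z ≈ 1530 m

Scale height: H = RT/g = 287 × 274 / 9.805 = 8020.2 m.
Invert the barometric formula: z = H ln(P₀/P).
P₀/P = 100300/82900 = 1.2099; ln(1.2099) = 0.19054.
z = 8020.2 × 0.19054 = 1528.2 m.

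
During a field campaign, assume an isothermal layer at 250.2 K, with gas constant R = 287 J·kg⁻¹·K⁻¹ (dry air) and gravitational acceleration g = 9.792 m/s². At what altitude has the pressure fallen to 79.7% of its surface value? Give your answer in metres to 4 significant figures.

z ≈ 1664 m

Scale height: H = RT/g = 287 × 250.2 / 9.792 = 7333.3 m.
Set P/P₀ = exp(−z/H) = 0.797, so z = −H ln(0.797).
−ln(0.797) = 0.22690; z = 7333.3 × 0.22690 = 1663.9 m.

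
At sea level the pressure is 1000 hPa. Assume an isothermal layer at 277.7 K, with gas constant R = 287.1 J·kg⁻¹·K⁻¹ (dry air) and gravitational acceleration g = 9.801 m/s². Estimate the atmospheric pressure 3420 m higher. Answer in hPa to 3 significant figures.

Scale height: H = RT/g = 287.1 × 277.7 / 9.801 = 8134.6 m.
Barometric formula: P = P₀ exp(−z/H).
z/H = 3420.0/8134.6 = 0.42043; exp(−0.42043) = 0.65676.
P = 1000 × 0.65676 = 656.76 hPa.

P ≈ 657 hPa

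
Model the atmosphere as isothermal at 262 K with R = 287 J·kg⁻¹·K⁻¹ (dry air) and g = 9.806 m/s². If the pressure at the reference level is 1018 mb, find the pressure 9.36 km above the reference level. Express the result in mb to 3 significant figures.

Scale height: H = RT/g = 287 × 262 / 9.806 = 7668.2 m.
Barometric formula: P = P₀ exp(−z/H).
z/H = 9360.0/7668.2 = 1.2206; exp(−1.2206) = 0.29505.
P = 1018 × 0.29505 = 300.36 mb.

P ≈ 300 mb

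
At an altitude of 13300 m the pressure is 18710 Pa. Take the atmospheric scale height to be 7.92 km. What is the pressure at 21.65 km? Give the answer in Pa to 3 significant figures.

P ≈ 6520 Pa

Between two levels, P₂ = P₁ exp(−Δz/H) with Δz = z₂ − z₁.
Δz = 21650 − 13300 = 8350.0 m; Δz/H = 8350.0/7920.0 = 1.0543.
P₂ = 18710 × exp(−1.0543) = 18710 × 0.34844 = 6519.3 Pa.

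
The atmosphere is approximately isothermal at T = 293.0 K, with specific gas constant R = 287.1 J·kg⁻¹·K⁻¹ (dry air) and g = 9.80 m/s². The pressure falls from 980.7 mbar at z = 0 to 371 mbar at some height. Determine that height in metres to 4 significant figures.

Scale height: H = RT/g = 287.1 × 293.0 / 9.80 = 8583.7 m.
Invert the barometric formula: z = H ln(P₀/P).
P₀/P = 980.7/371 = 2.6434; ln(2.6434) = 0.97207.
z = 8583.7 × 0.97207 = 8344.0 m.

z ≈ 8344 m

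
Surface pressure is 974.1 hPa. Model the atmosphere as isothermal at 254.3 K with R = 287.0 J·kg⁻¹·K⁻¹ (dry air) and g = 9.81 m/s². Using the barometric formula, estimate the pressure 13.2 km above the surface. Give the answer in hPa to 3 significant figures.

P ≈ 165 hPa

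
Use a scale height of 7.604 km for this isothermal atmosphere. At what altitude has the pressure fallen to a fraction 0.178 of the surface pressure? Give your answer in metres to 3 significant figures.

Set P/P₀ = exp(−z/H) = 0.178, so z = −H ln(0.178).
−ln(0.178) = 1.7260; z = 7604.0 × 1.7260 = 13125 m.

z ≈ 13100 m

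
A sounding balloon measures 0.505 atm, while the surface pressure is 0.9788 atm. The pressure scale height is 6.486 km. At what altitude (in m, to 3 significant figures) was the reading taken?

z ≈ 4290 m

Invert the barometric formula: z = H ln(P₀/P).
P₀/P = 0.9788/0.505 = 1.9382; ln(1.9382) = 0.66176.
z = 6486.0 × 0.66176 = 4292.2 m.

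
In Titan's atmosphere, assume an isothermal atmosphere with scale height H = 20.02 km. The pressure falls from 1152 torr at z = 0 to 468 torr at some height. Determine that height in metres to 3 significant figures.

z ≈ 18000 m

Invert the barometric formula: z = H ln(P₀/P).
P₀/P = 1152/468 = 2.4615; ln(2.4615) = 0.90077.
z = 20020 × 0.90077 = 18033 m.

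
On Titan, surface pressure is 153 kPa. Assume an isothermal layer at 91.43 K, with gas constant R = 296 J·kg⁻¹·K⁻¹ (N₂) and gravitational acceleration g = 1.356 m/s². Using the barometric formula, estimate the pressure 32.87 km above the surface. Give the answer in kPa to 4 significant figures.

P ≈ 29.47 kPa

Scale height: H = RT/g = 296 × 91.43 / 1.356 = 19958 m.
Barometric formula: P = P₀ exp(−z/H).
z/H = 32870/19958 = 1.6470; exp(−1.6470) = 0.19263.
P = 153 × 0.19263 = 29.472 kPa.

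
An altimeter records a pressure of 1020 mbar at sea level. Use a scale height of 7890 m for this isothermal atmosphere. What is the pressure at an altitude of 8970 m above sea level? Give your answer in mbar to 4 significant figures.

Barometric formula: P = P₀ exp(−z/H).
z/H = 8970.0/7890.0 = 1.1369; exp(−1.1369) = 0.32081.
P = 1020 × 0.32081 = 327.23 mbar.

P ≈ 327.2 mbar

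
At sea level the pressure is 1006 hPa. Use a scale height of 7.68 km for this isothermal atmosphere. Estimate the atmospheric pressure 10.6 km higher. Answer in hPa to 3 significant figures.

P ≈ 253 hPa

Barometric formula: P = P₀ exp(−z/H).
z/H = 10600/7680.0 = 1.3802; exp(−1.3802) = 0.25153.
P = 1006 × 0.25153 = 253.04 hPa.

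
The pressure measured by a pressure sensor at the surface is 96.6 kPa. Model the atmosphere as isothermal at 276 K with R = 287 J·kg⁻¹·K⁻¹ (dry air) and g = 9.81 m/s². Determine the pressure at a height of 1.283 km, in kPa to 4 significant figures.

Scale height: H = RT/g = 287 × 276 / 9.81 = 8074.6 m.
Barometric formula: P = P₀ exp(−z/H).
z/H = 1283.0/8074.6 = 0.15889; exp(−0.15889) = 0.85309.
P = 96.6 × 0.85309 = 82.408 kPa.

P ≈ 82.41 kPa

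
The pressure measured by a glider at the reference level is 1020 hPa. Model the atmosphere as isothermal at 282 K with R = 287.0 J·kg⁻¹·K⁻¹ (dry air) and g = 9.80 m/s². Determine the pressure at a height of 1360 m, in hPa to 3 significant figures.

Scale height: H = RT/g = 287.0 × 282 / 9.80 = 8258.6 m.
Barometric formula: P = P₀ exp(−z/H).
z/H = 1360.0/8258.6 = 0.16468; exp(−0.16468) = 0.84817.
P = 1020 × 0.84817 = 865.13 hPa.

P ≈ 865 hPa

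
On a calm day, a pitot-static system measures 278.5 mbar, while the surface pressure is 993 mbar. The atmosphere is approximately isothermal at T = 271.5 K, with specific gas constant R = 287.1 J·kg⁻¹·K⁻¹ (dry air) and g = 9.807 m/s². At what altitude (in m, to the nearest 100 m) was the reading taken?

Scale height: H = RT/g = 287.1 × 271.5 / 9.807 = 7948.2 m.
Invert the barometric formula: z = H ln(P₀/P).
P₀/P = 993/278.5 = 3.5655; ln(3.5655) = 1.2713.
z = 7948.2 × 1.2713 = 10105 m.

z ≈ 10100 m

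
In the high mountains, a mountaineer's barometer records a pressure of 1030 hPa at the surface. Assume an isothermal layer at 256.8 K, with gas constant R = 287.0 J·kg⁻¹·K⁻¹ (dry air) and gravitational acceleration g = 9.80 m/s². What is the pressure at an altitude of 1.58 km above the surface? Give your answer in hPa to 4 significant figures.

Scale height: H = RT/g = 287.0 × 256.8 / 9.80 = 7520.6 m.
Barometric formula: P = P₀ exp(−z/H).
z/H = 1580.0/7520.6 = 0.21009; exp(−0.21009) = 0.81051.
P = 1030 × 0.81051 = 834.83 hPa.

P ≈ 834.8 hPa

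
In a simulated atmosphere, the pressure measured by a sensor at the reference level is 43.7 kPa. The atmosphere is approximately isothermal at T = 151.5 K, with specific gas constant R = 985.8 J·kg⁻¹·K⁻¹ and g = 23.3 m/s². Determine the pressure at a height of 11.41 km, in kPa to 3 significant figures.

P ≈ 7.37 kPa

Scale height: H = RT/g = 985.8 × 151.5 / 23.3 = 6409.8 m.
Barometric formula: P = P₀ exp(−z/H).
z/H = 11410/6409.8 = 1.7801; exp(−1.7801) = 0.16862.
P = 43.7 × 0.16862 = 7.3687 kPa.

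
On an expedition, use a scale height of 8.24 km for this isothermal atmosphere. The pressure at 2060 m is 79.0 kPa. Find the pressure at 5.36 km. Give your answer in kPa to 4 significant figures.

Between two levels, P₂ = P₁ exp(−Δz/H) with Δz = z₂ − z₁.
Δz = 5360.0 − 2060.0 = 3300.0 m; Δz/H = 3300.0/8240.0 = 0.40049.
P₂ = 79.0 × exp(−0.40049) = 79.0 × 0.66999 = 52.929 kPa.

P ≈ 52.93 kPa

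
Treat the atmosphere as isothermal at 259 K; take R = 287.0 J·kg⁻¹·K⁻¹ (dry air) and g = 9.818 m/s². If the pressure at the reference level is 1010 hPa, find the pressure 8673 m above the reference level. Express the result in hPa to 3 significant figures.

P ≈ 321 hPa

Scale height: H = RT/g = 287.0 × 259 / 9.818 = 7571.1 m.
Barometric formula: P = P₀ exp(−z/H).
z/H = 8673.0/7571.1 = 1.1455; exp(−1.1455) = 0.31806.
P = 1010 × 0.31806 = 321.24 hPa.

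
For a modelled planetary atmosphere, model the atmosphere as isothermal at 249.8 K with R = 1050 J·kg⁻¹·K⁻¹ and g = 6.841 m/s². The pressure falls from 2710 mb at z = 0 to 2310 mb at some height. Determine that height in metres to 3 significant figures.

z ≈ 6120 m

Scale height: H = RT/g = 1050 × 249.8 / 6.841 = 38341 m.
Invert the barometric formula: z = H ln(P₀/P).
P₀/P = 2710/2310 = 1.1732; ln(1.1732) = 0.15974.
z = 38341 × 0.15974 = 6124.6 m.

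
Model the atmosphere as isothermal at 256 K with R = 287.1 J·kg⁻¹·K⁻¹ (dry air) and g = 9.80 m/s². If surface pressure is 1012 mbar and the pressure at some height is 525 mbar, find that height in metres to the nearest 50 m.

z ≈ 4900 m

Scale height: H = RT/g = 287.1 × 256 / 9.80 = 7499.8 m.
Invert the barometric formula: z = H ln(P₀/P).
P₀/P = 1012/525 = 1.9276; ln(1.9276) = 0.65628.
z = 7499.8 × 0.65628 = 4922.0 m.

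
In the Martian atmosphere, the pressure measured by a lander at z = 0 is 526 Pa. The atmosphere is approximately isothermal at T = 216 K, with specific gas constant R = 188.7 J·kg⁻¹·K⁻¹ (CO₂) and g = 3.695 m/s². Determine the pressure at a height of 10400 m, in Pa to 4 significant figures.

Scale height: H = RT/g = 188.7 × 216 / 3.695 = 11031 m.
Barometric formula: P = P₀ exp(−z/H).
z/H = 10400/11031 = 0.94280; exp(−0.94280) = 0.38954.
P = 526 × 0.38954 = 204.90 Pa.

P ≈ 204.9 Pa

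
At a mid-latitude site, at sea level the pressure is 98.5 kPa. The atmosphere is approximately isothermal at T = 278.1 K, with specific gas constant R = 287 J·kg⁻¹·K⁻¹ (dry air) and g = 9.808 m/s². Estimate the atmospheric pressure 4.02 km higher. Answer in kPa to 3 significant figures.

P ≈ 60.1 kPa

Scale height: H = RT/g = 287 × 278.1 / 9.808 = 8137.7 m.
Barometric formula: P = P₀ exp(−z/H).
z/H = 4020.0/8137.7 = 0.49400; exp(−0.49400) = 0.61018.
P = 98.5 × 0.61018 = 60.103 kPa.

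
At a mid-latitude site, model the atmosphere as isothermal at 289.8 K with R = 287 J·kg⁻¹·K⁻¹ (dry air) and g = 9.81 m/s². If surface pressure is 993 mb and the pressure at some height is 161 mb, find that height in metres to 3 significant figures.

Scale height: H = RT/g = 287 × 289.8 / 9.81 = 8478.3 m.
Invert the barometric formula: z = H ln(P₀/P).
P₀/P = 993/161 = 6.1677; ln(6.1677) = 1.8193.
z = 8478.3 × 1.8193 = 15425 m.

z ≈ 15400 m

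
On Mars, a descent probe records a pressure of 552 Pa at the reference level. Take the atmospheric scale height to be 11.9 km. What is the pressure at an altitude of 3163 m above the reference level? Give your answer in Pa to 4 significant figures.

P ≈ 423.2 Pa

Barometric formula: P = P₀ exp(−z/H).
z/H = 3163.0/11900 = 0.26580; exp(−0.26580) = 0.76659.
P = 552 × 0.76659 = 423.16 Pa.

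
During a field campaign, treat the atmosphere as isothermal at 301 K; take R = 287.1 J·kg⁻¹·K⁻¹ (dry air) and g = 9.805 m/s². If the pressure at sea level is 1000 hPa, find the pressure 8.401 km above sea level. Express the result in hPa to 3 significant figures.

Scale height: H = RT/g = 287.1 × 301 / 9.805 = 8813.6 m.
Barometric formula: P = P₀ exp(−z/H).
z/H = 8401.0/8813.6 = 0.95319; exp(−0.95319) = 0.38551.
P = 1000 × 0.38551 = 385.51 hPa.

P ≈ 386 hPa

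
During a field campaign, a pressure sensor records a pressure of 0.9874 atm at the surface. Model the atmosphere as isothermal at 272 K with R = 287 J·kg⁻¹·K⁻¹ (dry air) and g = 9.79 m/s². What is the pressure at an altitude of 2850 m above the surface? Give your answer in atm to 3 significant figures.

Scale height: H = RT/g = 287 × 272 / 9.79 = 7973.9 m.
Barometric formula: P = P₀ exp(−z/H).
z/H = 2850.0/7973.9 = 0.35742; exp(−0.35742) = 0.69948.
P = 0.9874 × 0.69948 = 0.69067 atm.

P ≈ 0.691 atm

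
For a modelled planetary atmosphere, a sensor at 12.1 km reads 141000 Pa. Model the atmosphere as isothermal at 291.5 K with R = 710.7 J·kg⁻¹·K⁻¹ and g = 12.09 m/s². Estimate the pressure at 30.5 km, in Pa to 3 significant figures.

Scale height: H = RT/g = 710.7 × 291.5 / 12.09 = 17136 m.
Between two levels, P₂ = P₁ exp(−Δz/H) with Δz = z₂ − z₁.
Δz = 30500 − 12100 = 18400 m; Δz/H = 18400/17136 = 1.0738.
P₂ = 141000 × exp(−1.0738) = 141000 × 0.34171 = 48181 Pa.

P ≈ 48200 Pa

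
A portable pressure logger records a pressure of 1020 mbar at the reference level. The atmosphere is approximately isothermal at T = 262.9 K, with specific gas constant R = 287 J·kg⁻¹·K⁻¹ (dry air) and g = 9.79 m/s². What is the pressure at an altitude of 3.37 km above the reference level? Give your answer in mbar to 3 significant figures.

P ≈ 659 mbar

Scale height: H = RT/g = 287 × 262.9 / 9.79 = 7707.1 m.
Barometric formula: P = P₀ exp(−z/H).
z/H = 3370.0/7707.1 = 0.43726; exp(−0.43726) = 0.64580.
P = 1020 × 0.64580 = 658.72 mbar.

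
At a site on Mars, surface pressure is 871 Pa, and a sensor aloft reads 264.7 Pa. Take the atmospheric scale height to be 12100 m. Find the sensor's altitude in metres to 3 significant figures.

z ≈ 14400 m

Invert the barometric formula: z = H ln(P₀/P).
P₀/P = 871/264.7 = 3.2905; ln(3.2905) = 1.1910.
z = 12100 × 1.1910 = 14411 m.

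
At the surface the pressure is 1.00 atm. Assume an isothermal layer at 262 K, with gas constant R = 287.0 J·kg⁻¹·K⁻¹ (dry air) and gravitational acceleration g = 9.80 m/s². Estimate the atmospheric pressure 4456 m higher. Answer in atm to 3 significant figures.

P ≈ 0.559 atm

Scale height: H = RT/g = 287.0 × 262 / 9.80 = 7672.9 m.
Barometric formula: P = P₀ exp(−z/H).
z/H = 4456.0/7672.9 = 0.58075; exp(−0.58075) = 0.55948.
P = 1.00 × 0.55948 = 0.55948 atm.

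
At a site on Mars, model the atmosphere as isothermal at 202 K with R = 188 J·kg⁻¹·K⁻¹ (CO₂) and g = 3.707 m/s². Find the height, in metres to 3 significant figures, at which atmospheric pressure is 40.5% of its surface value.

Scale height: H = RT/g = 188 × 202 / 3.707 = 10244 m.
Set P/P₀ = exp(−z/H) = 0.405, so z = −H ln(0.405).
−ln(0.405) = 0.90387; z = 10244 × 0.90387 = 9259.2 m.

z ≈ 9260 m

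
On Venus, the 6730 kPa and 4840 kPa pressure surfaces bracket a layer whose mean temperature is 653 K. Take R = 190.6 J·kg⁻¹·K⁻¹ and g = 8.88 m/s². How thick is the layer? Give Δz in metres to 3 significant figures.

Δz ≈ 4620 m

Hypsometric equation: Δz = (R T̄/g) ln(P₁/P₂).
R T̄/g = 190.6 × 653 / 8.88 = 14016 m.
ln(6730/4840) = ln(1.3905) = 0.32966.
Δz = 14016 × 0.32966 = 4620.5 m.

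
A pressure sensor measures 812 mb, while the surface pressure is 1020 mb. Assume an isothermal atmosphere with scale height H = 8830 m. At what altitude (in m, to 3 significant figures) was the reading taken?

z ≈ 2010 m

Invert the barometric formula: z = H ln(P₀/P).
P₀/P = 1020/812 = 1.2562; ln(1.2562) = 0.22809.
z = 8830.0 × 0.22809 = 2014.0 m.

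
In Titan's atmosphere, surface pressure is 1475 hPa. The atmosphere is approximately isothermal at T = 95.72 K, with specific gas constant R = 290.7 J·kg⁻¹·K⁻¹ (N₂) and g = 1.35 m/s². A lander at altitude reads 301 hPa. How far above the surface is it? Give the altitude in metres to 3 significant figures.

z ≈ 32800 m

Scale height: H = RT/g = 290.7 × 95.72 / 1.35 = 20612 m.
Invert the barometric formula: z = H ln(P₀/P).
P₀/P = 1475/301 = 4.9003; ln(4.9003) = 1.5893.
z = 20612 × 1.5893 = 32759 m.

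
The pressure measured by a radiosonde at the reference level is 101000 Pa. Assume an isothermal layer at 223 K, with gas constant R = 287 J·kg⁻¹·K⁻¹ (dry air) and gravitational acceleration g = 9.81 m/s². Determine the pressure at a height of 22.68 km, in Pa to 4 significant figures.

P ≈ 3123 Pa

Scale height: H = RT/g = 287 × 223 / 9.81 = 6524.1 m.
Barometric formula: P = P₀ exp(−z/H).
z/H = 22680/6524.1 = 3.4763; exp(−3.4763) = 0.030922.
P = 101000 × 0.030922 = 3123.1 Pa.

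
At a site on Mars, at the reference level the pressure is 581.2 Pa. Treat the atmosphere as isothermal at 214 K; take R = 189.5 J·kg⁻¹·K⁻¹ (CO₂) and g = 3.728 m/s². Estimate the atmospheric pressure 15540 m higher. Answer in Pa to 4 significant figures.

P ≈ 139.3 Pa

Scale height: H = RT/g = 189.5 × 214 / 3.728 = 10878 m.
Barometric formula: P = P₀ exp(−z/H).
z/H = 15540/10878 = 1.4286; exp(−1.4286) = 0.23964.
P = 581.2 × 0.23964 = 139.28 Pa.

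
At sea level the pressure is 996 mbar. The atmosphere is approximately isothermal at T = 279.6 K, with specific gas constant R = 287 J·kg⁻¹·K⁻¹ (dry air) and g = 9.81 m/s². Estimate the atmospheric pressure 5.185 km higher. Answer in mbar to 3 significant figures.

P ≈ 528 mbar

Scale height: H = RT/g = 287 × 279.6 / 9.81 = 8179.9 m.
Barometric formula: P = P₀ exp(−z/H).
z/H = 5185.0/8179.9 = 0.63387; exp(−0.63387) = 0.53053.
P = 996 × 0.53053 = 528.41 mbar.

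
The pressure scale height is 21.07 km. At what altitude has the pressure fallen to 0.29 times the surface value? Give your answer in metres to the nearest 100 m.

Set P/P₀ = exp(−z/H) = 0.29, so z = −H ln(0.29).
−ln(0.29) = 1.2379; z = 21070 × 1.2379 = 26083 m.

z ≈ 26100 m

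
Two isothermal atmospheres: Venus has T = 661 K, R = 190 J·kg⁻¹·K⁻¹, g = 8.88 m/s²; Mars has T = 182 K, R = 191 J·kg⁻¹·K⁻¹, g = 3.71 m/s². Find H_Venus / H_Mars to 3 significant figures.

H = RT/g for each body.
H_Venus = 190 × 661 / 8.88 = 14143 m.
H_Mars = 191 × 182 / 3.71 = 9369.8 m.
H_Venus/H_Mars = 14143/9369.8 = 1.5094.

H_Venus/H_Mars ≈ 1.51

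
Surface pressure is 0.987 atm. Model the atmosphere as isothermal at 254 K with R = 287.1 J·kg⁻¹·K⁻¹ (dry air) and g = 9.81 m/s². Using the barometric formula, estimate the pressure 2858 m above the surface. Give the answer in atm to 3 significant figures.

P ≈ 0.672 atm

Scale height: H = RT/g = 287.1 × 254 / 9.81 = 7433.6 m.
Barometric formula: P = P₀ exp(−z/H).
z/H = 2858.0/7433.6 = 0.38447; exp(−0.38447) = 0.68081.
P = 0.987 × 0.68081 = 0.67196 atm.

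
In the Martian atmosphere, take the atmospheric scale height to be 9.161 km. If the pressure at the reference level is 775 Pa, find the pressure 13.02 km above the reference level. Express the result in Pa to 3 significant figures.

Barometric formula: P = P₀ exp(−z/H).
z/H = 13020/9161.0 = 1.4212; exp(−1.4212) = 0.24142.
P = 775 × 0.24142 = 187.10 Pa.

P ≈ 187 Pa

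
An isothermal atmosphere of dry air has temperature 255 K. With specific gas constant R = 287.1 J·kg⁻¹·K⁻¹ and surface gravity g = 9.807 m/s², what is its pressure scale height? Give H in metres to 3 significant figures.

H ≈ 7470 m

The scale height of an isothermal atmosphere is H = RT/g.
H = 287.1 × 255 / 9.807 = 73210/9.807 = 7465.1 m.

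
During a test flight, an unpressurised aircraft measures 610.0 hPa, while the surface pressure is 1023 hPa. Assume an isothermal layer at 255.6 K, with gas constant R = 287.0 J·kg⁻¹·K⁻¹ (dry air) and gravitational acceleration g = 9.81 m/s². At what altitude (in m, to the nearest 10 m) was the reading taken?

z ≈ 3870 m

Scale height: H = RT/g = 287.0 × 255.6 / 9.81 = 7477.8 m.
Invert the barometric formula: z = H ln(P₀/P).
P₀/P = 1023/610.0 = 1.6770; ln(1.6770) = 0.51701.
z = 7477.8 × 0.51701 = 3866.1 m.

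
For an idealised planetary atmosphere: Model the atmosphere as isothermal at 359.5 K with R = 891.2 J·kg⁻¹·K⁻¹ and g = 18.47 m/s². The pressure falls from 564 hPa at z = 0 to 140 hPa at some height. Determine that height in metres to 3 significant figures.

Scale height: H = RT/g = 891.2 × 359.5 / 18.47 = 17346 m.
Invert the barometric formula: z = H ln(P₀/P).
P₀/P = 564/140 = 4.0286; ln(4.0286) = 1.3934.
z = 17346 × 1.3934 = 24170 m.

z ≈ 24200 m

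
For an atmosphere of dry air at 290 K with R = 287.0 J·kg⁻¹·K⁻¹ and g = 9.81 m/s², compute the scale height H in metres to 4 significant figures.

H ≈ 8484 m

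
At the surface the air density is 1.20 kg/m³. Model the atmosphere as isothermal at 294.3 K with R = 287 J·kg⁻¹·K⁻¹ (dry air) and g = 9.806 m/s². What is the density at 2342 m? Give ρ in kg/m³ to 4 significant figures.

ρ ≈ 0.9143 kg/m³

Scale height: H = RT/g = 287 × 294.3 / 9.806 = 8613.5 m.
In an isothermal atmosphere, density decays like pressure: ρ = ρ₀ exp(−z/H).
z/H = 2342.0/8613.5 = 0.27190; exp(−0.27190) = 0.76193.
ρ = 1.20 × 0.76193 = 0.91432 kg/m³.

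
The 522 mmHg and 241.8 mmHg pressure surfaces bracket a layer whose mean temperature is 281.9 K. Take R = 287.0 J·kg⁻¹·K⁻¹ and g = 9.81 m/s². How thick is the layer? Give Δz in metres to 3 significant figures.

Δz ≈ 6350 m

Hypsometric equation: Δz = (R T̄/g) ln(P₁/P₂).
R T̄/g = 287.0 × 281.9 / 9.81 = 8247.2 m.
ln(522/241.8) = ln(2.1588) = 0.76955.
Δz = 8247.2 × 0.76955 = 6346.6 m.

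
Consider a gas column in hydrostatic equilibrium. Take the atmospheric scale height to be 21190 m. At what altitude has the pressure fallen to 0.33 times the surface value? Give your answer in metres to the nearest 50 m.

z ≈ 23500 m

Set P/P₀ = exp(−z/H) = 0.33, so z = −H ln(0.33).
−ln(0.33) = 1.1087; z = 21190 × 1.1087 = 23493 m.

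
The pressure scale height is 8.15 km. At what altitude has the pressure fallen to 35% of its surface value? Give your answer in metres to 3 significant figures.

z ≈ 8560 m

Set P/P₀ = exp(−z/H) = 0.35, so z = −H ln(0.35).
−ln(0.35) = 1.0498; z = 8150.0 × 1.0498 = 8555.9 m.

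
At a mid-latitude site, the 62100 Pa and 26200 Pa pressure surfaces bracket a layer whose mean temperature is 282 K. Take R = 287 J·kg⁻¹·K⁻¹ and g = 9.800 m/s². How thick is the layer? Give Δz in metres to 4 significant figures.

Δz ≈ 7127 m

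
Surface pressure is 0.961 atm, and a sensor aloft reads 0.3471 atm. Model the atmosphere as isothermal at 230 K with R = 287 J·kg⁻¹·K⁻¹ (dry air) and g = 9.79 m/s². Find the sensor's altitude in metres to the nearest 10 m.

Scale height: H = RT/g = 287 × 230 / 9.79 = 6742.6 m.
Invert the barometric formula: z = H ln(P₀/P).
P₀/P = 0.961/0.3471 = 2.7687; ln(2.7687) = 1.0184.
z = 6742.6 × 1.0184 = 6866.7 m.

z ≈ 6870 m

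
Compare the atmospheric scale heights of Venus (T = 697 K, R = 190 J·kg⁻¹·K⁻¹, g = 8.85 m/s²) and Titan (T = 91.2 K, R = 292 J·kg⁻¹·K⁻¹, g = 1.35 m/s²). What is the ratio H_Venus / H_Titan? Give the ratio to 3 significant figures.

H_Venus/H_Titan ≈ 0.759

H = RT/g for each body.
H_Venus = 190 × 697 / 8.85 = 14964 m.
H_Titan = 292 × 91.2 / 1.35 = 19726 m.
H_Venus/H_Titan = 14964/19726 = 0.75859.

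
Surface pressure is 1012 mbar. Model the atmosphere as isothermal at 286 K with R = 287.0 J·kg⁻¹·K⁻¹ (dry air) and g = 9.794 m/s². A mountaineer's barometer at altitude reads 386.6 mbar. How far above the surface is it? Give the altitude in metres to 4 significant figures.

z ≈ 8065 m

Scale height: H = RT/g = 287.0 × 286 / 9.794 = 8380.8 m.
Invert the barometric formula: z = H ln(P₀/P).
P₀/P = 1012/386.6 = 2.6177; ln(2.6177) = 0.96230.
z = 8380.8 × 0.96230 = 8064.8 m.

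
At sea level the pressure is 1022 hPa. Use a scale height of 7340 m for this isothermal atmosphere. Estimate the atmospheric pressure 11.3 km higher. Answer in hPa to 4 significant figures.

Barometric formula: P = P₀ exp(−z/H).
z/H = 11300/7340.0 = 1.5395; exp(−1.5395) = 0.21449.
P = 1022 × 0.21449 = 219.21 hPa.

P ≈ 219.2 hPa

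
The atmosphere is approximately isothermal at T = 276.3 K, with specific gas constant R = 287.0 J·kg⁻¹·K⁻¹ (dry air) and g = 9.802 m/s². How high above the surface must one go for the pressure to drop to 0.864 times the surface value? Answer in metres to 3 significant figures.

Scale height: H = RT/g = 287.0 × 276.3 / 9.802 = 8090.0 m.
Set P/P₀ = exp(−z/H) = 0.864, so z = −H ln(0.864).
−ln(0.864) = 0.14618; z = 8090.0 × 0.14618 = 1182.6 m.

z ≈ 1180 m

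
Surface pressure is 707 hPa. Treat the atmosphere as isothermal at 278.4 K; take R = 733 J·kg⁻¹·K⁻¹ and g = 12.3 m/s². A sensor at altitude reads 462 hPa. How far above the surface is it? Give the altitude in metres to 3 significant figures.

z ≈ 7060 m

Scale height: H = RT/g = 733 × 278.4 / 12.3 = 16591 m.
Invert the barometric formula: z = H ln(P₀/P).
P₀/P = 707/462 = 1.5303; ln(1.5303) = 0.42546.
z = 16591 × 0.42546 = 7058.8 m.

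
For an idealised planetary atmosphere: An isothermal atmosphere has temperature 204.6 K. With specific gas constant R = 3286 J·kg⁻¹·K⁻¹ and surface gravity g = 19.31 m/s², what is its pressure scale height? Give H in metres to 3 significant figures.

The scale height of an isothermal atmosphere is H = RT/g.
H = 3286 × 204.6 / 19.31 = 672320/19.31 = 34817 m.

H ≈ 34800 m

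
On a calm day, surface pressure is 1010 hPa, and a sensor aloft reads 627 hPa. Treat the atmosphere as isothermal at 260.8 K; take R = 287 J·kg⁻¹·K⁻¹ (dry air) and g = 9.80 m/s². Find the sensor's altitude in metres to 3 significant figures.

Scale height: H = RT/g = 287 × 260.8 / 9.80 = 7637.7 m.
Invert the barometric formula: z = H ln(P₀/P).
P₀/P = 1010/627 = 1.6108; ln(1.6108) = 0.47673.
z = 7637.7 × 0.47673 = 3641.1 m.

z ≈ 3640 m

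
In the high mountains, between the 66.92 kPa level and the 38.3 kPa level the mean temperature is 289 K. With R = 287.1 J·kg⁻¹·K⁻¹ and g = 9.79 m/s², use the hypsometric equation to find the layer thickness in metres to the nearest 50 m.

Δz ≈ 4750 m

Hypsometric equation: Δz = (R T̄/g) ln(P₁/P₂).
R T̄/g = 287.1 × 289 / 9.79 = 8475.2 m.
ln(66.92/38.3) = ln(1.7473) = 0.55807.
Δz = 8475.2 × 0.55807 = 4729.8 m.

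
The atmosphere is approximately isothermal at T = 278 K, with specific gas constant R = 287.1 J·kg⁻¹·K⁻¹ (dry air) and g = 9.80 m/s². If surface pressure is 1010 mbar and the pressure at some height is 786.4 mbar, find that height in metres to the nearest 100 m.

z ≈ 2000 m

Scale height: H = RT/g = 287.1 × 278 / 9.80 = 8144.3 m.
Invert the barometric formula: z = H ln(P₀/P).
P₀/P = 1010/786.4 = 1.2843; ln(1.2843) = 0.25021.
z = 8144.3 × 0.25021 = 2037.8 m.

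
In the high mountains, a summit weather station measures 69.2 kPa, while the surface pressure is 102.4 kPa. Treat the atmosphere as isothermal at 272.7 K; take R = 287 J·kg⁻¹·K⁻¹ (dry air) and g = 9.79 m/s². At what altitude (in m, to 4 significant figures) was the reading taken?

z ≈ 3133 m

Scale height: H = RT/g = 287 × 272.7 / 9.79 = 7994.4 m.
Invert the barometric formula: z = H ln(P₀/P).
P₀/P = 102.4/69.2 = 1.4798; ln(1.4798) = 0.39191.
z = 7994.4 × 0.39191 = 3133.1 m.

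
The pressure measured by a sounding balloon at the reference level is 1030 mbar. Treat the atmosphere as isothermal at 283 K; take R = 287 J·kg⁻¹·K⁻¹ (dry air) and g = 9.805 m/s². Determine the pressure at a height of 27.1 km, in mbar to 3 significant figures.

P ≈ 39.1 mbar

Scale height: H = RT/g = 287 × 283 / 9.805 = 8283.6 m.
Barometric formula: P = P₀ exp(−z/H).
z/H = 27100/8283.6 = 3.2715; exp(−3.2715) = 0.037949.
P = 1030 × 0.037949 = 39.087 mbar.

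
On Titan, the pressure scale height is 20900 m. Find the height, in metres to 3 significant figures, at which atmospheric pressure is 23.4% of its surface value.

z ≈ 30400 m

Set P/P₀ = exp(−z/H) = 0.234, so z = −H ln(0.234).
−ln(0.234) = 1.4524; z = 20900 × 1.4524 = 30355 m.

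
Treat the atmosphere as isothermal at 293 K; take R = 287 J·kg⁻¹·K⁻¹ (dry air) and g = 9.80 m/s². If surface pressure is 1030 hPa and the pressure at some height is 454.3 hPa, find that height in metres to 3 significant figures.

z ≈ 7020 m

Scale height: H = RT/g = 287 × 293 / 9.80 = 8580.7 m.
Invert the barometric formula: z = H ln(P₀/P).
P₀/P = 1030/454.3 = 2.2672; ln(2.2672) = 0.81855.
z = 8580.7 × 0.81855 = 7023.7 m.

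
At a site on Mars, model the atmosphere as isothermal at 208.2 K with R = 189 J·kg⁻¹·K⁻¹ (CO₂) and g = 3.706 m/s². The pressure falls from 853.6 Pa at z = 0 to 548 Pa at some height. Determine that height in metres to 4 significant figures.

z ≈ 4706 m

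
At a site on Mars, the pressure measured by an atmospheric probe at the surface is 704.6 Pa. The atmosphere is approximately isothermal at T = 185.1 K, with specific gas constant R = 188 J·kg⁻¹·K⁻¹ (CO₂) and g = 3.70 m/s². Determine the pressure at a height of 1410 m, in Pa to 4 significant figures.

P ≈ 606.5 Pa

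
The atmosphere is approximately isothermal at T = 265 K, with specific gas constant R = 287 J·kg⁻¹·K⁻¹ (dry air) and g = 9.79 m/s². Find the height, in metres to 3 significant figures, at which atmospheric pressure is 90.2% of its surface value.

Scale height: H = RT/g = 287 × 265 / 9.79 = 7768.6 m.
Set P/P₀ = exp(−z/H) = 0.902, so z = −H ln(0.902).
−ln(0.902) = 0.10314; z = 7768.6 × 0.10314 = 801.25 m.

z ≈ 801 m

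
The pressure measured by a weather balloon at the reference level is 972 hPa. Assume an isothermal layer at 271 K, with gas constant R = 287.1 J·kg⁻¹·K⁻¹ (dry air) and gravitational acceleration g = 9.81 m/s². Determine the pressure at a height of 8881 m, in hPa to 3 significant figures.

P ≈ 317 hPa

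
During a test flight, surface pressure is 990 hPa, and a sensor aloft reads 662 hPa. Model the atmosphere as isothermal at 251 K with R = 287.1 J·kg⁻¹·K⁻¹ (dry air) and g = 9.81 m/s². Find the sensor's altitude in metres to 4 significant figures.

z ≈ 2956 m

Scale height: H = RT/g = 287.1 × 251 / 9.81 = 7345.8 m.
Invert the barometric formula: z = H ln(P₀/P).
P₀/P = 990/662 = 1.4955; ln(1.4955) = 0.40246.
z = 7345.8 × 0.40246 = 2956.4 m.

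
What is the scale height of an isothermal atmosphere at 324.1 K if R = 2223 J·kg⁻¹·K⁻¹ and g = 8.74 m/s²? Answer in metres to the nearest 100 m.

The scale height of an isothermal atmosphere is H = RT/g.
H = 2223 × 324.1 / 8.74 = 720470/8.74 = 82434 m.

H ≈ 82400 m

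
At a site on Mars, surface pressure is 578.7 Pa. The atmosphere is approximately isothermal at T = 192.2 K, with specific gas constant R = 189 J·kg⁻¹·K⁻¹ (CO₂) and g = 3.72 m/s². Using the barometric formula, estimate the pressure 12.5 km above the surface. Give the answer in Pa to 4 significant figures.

Scale height: H = RT/g = 189 × 192.2 / 3.72 = 9765.0 m.
Barometric formula: P = P₀ exp(−z/H).
z/H = 12500/9765.0 = 1.2801; exp(−1.2801) = 0.27801.
P = 578.7 × 0.27801 = 160.88 Pa.

P ≈ 160.9 Pa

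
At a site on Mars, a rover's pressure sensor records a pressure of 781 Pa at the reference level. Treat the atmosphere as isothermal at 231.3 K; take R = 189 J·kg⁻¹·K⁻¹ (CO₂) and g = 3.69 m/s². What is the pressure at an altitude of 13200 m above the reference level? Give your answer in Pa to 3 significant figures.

P ≈ 256 Pa

Scale height: H = RT/g = 189 × 231.3 / 3.69 = 11847 m.
Barometric formula: P = P₀ exp(−z/H).
z/H = 13200/11847 = 1.1142; exp(−1.1142) = 0.32818.
P = 781 × 0.32818 = 256.31 Pa.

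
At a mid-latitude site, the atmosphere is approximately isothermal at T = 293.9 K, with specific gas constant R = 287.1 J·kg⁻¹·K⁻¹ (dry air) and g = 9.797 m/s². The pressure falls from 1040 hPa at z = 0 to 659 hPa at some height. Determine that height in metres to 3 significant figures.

Scale height: H = RT/g = 287.1 × 293.9 / 9.797 = 8612.7 m.
Invert the barometric formula: z = H ln(P₀/P).
P₀/P = 1040/659 = 1.5781; ln(1.5781) = 0.45622.
z = 8612.7 × 0.45622 = 3929.3 m.

z ≈ 3930 m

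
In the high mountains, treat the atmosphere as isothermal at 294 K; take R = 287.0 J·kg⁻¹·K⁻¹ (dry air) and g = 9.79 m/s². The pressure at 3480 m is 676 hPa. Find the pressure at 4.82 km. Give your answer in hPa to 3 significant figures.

Scale height: H = RT/g = 287.0 × 294 / 9.79 = 8618.8 m.
Between two levels, P₂ = P₁ exp(−Δz/H) with Δz = z₂ − z₁.
Δz = 4820.0 − 3480.0 = 1340.0 m; Δz/H = 1340.0/8618.8 = 0.15547.
P₂ = 676 × exp(−0.15547) = 676 × 0.85601 = 578.66 hPa.

P ≈ 579 hPa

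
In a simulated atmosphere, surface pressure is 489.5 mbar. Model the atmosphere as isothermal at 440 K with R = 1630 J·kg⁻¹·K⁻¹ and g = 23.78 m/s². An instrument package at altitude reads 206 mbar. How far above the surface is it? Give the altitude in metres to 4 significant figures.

Scale height: H = RT/g = 1630 × 440 / 23.78 = 30160 m.
Invert the barometric formula: z = H ln(P₀/P).
P₀/P = 489.5/206 = 2.3762; ln(2.3762) = 0.86550.
z = 30160 × 0.86550 = 26103 m.

z ≈ 26100 m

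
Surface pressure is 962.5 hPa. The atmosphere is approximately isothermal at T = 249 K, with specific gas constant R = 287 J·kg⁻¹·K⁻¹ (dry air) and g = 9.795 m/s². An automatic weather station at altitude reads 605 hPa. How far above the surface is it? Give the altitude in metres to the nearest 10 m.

z ≈ 3390 m

Scale height: H = RT/g = 287 × 249 / 9.795 = 7295.9 m.
Invert the barometric formula: z = H ln(P₀/P).
P₀/P = 962.5/605 = 1.5909; ln(1.5909) = 0.46430.
z = 7295.9 × 0.46430 = 3387.5 m.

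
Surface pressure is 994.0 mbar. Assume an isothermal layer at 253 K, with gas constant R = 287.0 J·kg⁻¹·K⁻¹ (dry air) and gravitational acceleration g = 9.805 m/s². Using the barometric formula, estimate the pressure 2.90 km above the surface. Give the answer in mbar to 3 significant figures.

Scale height: H = RT/g = 287.0 × 253 / 9.805 = 7405.5 m.
Barometric formula: P = P₀ exp(−z/H).
z/H = 2900.0/7405.5 = 0.39160; exp(−0.39160) = 0.67597.
P = 994.0 × 0.67597 = 671.91 mbar.

P ≈ 672 mbar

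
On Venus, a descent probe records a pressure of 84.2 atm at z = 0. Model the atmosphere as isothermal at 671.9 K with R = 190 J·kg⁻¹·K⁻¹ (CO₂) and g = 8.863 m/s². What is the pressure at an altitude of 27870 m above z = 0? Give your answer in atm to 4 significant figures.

Scale height: H = RT/g = 190 × 671.9 / 8.863 = 14404 m.
Barometric formula: P = P₀ exp(−z/H).
z/H = 27870/14404 = 1.9349; exp(−1.9349) = 0.14444.
P = 84.2 × 0.14444 = 12.162 atm.

P ≈ 12.16 atm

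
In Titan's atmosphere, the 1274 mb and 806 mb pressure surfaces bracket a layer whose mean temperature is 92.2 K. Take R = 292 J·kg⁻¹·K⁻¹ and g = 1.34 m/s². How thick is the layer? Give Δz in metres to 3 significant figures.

Δz ≈ 9200 m

Hypsometric equation: Δz = (R T̄/g) ln(P₁/P₂).
R T̄/g = 292 × 92.2 / 1.34 = 20091 m.
ln(1274/806) = ln(1.5806) = 0.45780.
Δz = 20091 × 0.45780 = 9197.7 m.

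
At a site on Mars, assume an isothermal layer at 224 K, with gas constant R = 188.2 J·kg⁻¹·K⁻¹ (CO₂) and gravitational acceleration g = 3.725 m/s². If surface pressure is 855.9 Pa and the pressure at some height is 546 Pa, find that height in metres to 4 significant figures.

z ≈ 5088 m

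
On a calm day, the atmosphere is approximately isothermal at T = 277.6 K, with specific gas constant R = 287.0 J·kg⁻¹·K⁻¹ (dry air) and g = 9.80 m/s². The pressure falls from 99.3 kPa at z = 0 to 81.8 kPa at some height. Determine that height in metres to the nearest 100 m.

z ≈ 1600 m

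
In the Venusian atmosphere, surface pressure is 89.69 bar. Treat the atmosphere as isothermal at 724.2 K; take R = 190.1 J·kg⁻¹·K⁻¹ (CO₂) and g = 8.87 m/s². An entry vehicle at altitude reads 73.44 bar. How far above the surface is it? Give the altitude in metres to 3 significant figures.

Scale height: H = RT/g = 190.1 × 724.2 / 8.87 = 15521 m.
Invert the barometric formula: z = H ln(P₀/P).
P₀/P = 89.69/73.44 = 1.2213; ln(1.2213) = 0.19992.
z = 15521 × 0.19992 = 3103.0 m.

z ≈ 3100 m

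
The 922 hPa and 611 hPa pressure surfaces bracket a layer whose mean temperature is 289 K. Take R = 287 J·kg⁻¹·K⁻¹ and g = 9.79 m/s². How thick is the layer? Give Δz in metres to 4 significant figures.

Hypsometric equation: Δz = (R T̄/g) ln(P₁/P₂).
R T̄/g = 287 × 289 / 9.79 = 8472.2 m.
ln(922/611) = ln(1.5090) = 0.41145.
Δz = 8472.2 × 0.41145 = 3485.9 m.

Δz ≈ 3486 m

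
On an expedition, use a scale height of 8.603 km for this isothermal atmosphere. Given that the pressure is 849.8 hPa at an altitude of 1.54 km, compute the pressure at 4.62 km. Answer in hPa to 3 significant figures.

Between two levels, P₂ = P₁ exp(−Δz/H) with Δz = z₂ − z₁.
Δz = 4620.0 − 1540.0 = 3080.0 m; Δz/H = 3080.0/8603.0 = 0.35801.
P₂ = 849.8 × exp(−0.35801) = 849.8 × 0.69907 = 594.07 hPa.

P ≈ 594 hPa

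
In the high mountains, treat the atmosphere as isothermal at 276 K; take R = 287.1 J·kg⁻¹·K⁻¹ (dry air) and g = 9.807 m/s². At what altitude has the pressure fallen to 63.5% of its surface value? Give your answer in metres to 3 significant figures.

Scale height: H = RT/g = 287.1 × 276 / 9.807 = 8079.9 m.
Set P/P₀ = exp(−z/H) = 0.635, so z = −H ln(0.635).
−ln(0.635) = 0.45413; z = 8079.9 × 0.45413 = 3669.3 m.

z ≈ 3670 m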